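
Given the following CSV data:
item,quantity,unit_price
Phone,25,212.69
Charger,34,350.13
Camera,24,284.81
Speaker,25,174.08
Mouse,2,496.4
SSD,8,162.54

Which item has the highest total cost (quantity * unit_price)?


Computing row totals:
  Phone: 5317.25
  Charger: 11904.42
  Camera: 6835.44
  Speaker: 4352.0
  Mouse: 992.8
  SSD: 1300.32
Maximum: Charger (11904.42)

ANSWER: Charger


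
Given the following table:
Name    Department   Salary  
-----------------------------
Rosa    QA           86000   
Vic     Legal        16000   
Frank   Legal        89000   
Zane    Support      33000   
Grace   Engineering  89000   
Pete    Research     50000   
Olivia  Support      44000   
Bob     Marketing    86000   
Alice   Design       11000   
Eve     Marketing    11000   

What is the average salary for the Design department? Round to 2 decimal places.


Design department members:
  Alice: 11000
Sum = 11000
Count = 1
Average = 11000 / 1 = 11000.00

ANSWER: 11000.00


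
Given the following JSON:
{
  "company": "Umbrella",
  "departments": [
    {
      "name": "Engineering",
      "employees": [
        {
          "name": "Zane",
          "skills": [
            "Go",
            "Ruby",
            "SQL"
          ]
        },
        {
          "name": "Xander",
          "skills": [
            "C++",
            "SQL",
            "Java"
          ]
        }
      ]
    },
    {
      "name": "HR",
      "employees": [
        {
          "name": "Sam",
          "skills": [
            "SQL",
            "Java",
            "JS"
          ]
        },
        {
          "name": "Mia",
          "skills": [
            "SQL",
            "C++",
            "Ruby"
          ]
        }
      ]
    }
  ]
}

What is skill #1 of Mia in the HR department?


Path: departments[1].employees[1].skills[0]
Value: SQL

ANSWER: SQL


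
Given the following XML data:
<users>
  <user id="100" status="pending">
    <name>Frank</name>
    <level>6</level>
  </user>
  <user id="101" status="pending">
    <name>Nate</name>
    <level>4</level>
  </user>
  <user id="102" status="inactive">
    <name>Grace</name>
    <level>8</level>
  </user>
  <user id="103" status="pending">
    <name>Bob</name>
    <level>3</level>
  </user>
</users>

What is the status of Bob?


Finding user with name = Bob
user id="103" status="pending"

ANSWER: pending


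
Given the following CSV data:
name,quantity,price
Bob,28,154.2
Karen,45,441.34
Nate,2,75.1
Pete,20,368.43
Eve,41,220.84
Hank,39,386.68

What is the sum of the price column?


Values in 'price' column:
  Row 1: 154.2
  Row 2: 441.34
  Row 3: 75.1
  Row 4: 368.43
  Row 5: 220.84
  Row 6: 386.68
Sum = 154.2 + 441.34 + 75.1 + 368.43 + 220.84 + 386.68 = 1646.59

ANSWER: 1646.59


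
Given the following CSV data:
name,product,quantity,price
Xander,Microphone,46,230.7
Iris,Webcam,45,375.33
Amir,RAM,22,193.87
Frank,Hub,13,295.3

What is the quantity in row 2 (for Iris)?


Row 2: Iris
Column 'quantity' = 45

ANSWER: 45


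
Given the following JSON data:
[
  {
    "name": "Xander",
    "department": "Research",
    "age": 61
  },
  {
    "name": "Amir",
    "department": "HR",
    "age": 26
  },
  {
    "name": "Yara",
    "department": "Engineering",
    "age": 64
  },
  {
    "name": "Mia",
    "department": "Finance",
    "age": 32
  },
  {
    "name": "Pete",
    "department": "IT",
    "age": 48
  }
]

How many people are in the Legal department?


Scanning records for department = Legal
  No matches found
Count: 0

ANSWER: 0


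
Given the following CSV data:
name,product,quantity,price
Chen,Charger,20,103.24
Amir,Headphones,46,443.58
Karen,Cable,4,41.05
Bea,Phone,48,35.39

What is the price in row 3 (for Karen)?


Row 3: Karen
Column 'price' = 41.05

ANSWER: 41.05


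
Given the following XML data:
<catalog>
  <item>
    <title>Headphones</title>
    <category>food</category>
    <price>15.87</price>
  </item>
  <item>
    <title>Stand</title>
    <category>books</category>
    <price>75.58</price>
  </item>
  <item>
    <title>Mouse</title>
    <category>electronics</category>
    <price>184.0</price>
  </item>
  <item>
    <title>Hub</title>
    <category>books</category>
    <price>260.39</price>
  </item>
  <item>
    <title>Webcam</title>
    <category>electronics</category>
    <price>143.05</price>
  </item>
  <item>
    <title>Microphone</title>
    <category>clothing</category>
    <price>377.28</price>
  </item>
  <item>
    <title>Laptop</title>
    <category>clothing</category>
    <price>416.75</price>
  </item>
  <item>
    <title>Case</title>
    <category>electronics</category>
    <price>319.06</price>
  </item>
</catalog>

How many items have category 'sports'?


Scanning <item> elements for <category>sports</category>:
Count: 0

ANSWER: 0


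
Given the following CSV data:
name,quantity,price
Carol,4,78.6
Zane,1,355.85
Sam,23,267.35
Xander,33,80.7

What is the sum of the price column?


Values in 'price' column:
  Row 1: 78.6
  Row 2: 355.85
  Row 3: 267.35
  Row 4: 80.7
Sum = 78.6 + 355.85 + 267.35 + 80.7 = 782.5

ANSWER: 782.5


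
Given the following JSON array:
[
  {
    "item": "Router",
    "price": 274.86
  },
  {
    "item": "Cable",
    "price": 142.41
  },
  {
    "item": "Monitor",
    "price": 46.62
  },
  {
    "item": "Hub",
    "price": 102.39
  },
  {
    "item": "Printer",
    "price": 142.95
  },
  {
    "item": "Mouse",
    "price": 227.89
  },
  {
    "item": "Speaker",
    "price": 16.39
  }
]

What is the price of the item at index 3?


Array index 3 -> Hub
price = 102.39

ANSWER: 102.39


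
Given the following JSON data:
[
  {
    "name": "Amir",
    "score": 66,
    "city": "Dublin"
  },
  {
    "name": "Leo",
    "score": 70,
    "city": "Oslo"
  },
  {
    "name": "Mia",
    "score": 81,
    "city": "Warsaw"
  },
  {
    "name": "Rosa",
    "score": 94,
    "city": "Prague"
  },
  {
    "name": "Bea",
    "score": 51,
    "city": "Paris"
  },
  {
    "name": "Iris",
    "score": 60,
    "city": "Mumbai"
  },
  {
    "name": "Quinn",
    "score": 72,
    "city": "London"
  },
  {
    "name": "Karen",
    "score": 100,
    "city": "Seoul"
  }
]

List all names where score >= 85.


Filtering records where score >= 85:
  Amir (score=66) -> no
  Leo (score=70) -> no
  Mia (score=81) -> no
  Rosa (score=94) -> YES
  Bea (score=51) -> no
  Iris (score=60) -> no
  Quinn (score=72) -> no
  Karen (score=100) -> YES


ANSWER: Rosa, Karen


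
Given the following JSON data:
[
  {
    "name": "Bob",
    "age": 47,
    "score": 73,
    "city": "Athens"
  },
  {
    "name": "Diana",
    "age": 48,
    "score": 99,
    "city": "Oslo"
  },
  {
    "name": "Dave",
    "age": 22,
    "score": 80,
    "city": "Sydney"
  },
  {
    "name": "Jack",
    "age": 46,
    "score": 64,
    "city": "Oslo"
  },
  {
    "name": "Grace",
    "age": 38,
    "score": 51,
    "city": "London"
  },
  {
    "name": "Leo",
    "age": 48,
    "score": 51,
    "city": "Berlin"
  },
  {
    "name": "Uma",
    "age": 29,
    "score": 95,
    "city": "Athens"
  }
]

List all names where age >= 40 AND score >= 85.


Checking both conditions:
  Bob (age=47, score=73) -> no
  Diana (age=48, score=99) -> YES
  Dave (age=22, score=80) -> no
  Jack (age=46, score=64) -> no
  Grace (age=38, score=51) -> no
  Leo (age=48, score=51) -> no
  Uma (age=29, score=95) -> no


ANSWER: Diana


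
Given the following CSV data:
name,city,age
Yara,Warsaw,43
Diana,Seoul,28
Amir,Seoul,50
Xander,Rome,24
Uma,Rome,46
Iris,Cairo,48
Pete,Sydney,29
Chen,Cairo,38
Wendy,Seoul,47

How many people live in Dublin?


Scanning city column for 'Dublin':
Total matches: 0

ANSWER: 0


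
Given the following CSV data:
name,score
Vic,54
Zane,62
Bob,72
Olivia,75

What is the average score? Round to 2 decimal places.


Scores: 54, 62, 72, 75
Sum = 263
Count = 4
Average = 263 / 4 = 65.75

ANSWER: 65.75


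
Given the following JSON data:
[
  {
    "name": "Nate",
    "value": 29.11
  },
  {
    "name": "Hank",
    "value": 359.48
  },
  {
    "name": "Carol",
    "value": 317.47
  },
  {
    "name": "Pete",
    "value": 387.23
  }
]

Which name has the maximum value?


Comparing values:
  Nate: 29.11
  Hank: 359.48
  Carol: 317.47
  Pete: 387.23
Maximum: Pete (387.23)

ANSWER: Pete


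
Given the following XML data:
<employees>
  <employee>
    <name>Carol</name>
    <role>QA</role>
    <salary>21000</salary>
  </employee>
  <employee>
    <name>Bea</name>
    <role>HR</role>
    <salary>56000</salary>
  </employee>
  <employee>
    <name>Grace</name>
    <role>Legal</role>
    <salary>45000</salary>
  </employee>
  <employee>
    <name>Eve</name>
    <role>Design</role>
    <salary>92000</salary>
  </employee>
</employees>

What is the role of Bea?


Searching for <employee> with <name>Bea</name>
Found at position 2
<role>HR</role>

ANSWER: HR


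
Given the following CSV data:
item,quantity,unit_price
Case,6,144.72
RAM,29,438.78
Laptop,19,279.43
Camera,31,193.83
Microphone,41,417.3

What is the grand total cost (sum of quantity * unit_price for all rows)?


Computing row totals:
  Case: 6 * 144.72 = 868.32
  RAM: 29 * 438.78 = 12724.62
  Laptop: 19 * 279.43 = 5309.17
  Camera: 31 * 193.83 = 6008.73
  Microphone: 41 * 417.3 = 17109.3
Grand total = 868.32 + 12724.62 + 5309.17 + 6008.73 + 17109.3 = 42020.14

ANSWER: 42020.14


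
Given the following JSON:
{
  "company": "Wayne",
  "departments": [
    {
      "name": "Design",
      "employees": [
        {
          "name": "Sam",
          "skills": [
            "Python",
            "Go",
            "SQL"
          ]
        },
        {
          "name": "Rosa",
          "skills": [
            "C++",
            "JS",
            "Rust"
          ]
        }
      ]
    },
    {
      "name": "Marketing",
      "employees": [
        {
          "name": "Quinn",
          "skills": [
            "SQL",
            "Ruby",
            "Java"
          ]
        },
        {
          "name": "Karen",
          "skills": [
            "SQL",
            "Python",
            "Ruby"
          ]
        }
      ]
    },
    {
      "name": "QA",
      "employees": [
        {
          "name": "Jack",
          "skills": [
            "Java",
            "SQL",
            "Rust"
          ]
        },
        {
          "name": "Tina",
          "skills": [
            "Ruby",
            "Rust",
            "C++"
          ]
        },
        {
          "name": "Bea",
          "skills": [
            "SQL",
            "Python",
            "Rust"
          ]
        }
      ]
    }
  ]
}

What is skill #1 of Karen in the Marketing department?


Path: departments[1].employees[1].skills[0]
Value: SQL

ANSWER: SQL


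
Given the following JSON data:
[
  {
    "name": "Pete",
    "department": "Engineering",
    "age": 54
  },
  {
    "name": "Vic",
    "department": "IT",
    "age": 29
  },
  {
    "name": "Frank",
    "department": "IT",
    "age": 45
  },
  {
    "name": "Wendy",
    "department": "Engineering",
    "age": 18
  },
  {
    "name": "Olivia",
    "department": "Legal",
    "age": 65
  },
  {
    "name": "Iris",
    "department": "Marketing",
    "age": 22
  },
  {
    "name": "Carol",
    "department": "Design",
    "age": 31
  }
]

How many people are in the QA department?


Scanning records for department = QA
  No matches found
Count: 0

ANSWER: 0


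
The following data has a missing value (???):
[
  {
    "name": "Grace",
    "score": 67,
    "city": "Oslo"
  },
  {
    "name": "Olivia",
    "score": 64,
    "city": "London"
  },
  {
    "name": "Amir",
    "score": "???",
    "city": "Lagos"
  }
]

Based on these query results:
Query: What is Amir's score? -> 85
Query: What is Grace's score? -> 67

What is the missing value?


The missing value is Amir's score
From query: Amir's score = 85

ANSWER: 85


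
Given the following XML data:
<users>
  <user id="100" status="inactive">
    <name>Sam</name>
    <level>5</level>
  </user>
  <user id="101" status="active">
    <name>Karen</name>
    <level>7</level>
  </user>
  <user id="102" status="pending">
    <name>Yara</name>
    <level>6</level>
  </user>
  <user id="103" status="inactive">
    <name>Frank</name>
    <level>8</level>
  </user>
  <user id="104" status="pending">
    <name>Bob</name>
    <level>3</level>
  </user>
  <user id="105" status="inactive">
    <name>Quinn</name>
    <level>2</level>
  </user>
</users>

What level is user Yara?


Finding user: Yara
<level>6</level>

ANSWER: 6


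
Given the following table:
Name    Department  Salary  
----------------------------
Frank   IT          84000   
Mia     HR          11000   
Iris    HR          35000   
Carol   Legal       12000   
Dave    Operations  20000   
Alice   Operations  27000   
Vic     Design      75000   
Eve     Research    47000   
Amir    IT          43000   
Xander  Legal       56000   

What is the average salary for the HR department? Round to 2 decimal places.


HR department members:
  Mia: 11000
  Iris: 35000
Sum = 46000
Count = 2
Average = 46000 / 2 = 23000.00

ANSWER: 23000.00


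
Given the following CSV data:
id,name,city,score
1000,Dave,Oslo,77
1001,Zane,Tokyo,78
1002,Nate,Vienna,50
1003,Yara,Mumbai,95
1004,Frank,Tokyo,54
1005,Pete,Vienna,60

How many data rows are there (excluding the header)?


Counting rows (excluding header):
Header: id,name,city,score
Data rows: 6

ANSWER: 6


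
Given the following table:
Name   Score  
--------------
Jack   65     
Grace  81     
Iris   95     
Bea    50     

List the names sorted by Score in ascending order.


Sorting by Score (ascending):
  Bea: 50
  Jack: 65
  Grace: 81
  Iris: 95


ANSWER: Bea, Jack, Grace, Iris


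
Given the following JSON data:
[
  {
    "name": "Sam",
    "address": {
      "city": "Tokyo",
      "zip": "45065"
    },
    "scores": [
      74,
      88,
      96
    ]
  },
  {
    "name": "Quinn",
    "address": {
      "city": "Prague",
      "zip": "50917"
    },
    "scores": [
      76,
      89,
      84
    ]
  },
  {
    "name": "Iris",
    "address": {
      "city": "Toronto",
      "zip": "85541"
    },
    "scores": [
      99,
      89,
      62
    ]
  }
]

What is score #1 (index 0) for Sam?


Path: records[0].scores[0]
Value: 74

ANSWER: 74


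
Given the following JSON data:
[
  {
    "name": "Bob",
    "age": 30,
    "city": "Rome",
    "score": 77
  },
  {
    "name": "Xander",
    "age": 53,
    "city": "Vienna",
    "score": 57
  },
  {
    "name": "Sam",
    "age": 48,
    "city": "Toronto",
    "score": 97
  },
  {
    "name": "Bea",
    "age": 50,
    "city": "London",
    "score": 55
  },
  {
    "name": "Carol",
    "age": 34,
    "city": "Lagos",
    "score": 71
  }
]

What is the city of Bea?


Looking up record where name = Bea
Record index: 3
Field 'city' = London

ANSWER: London


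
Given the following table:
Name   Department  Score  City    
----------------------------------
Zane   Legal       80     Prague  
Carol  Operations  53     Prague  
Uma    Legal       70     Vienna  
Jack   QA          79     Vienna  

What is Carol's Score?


Row 2: Carol
Score = 53

ANSWER: 53


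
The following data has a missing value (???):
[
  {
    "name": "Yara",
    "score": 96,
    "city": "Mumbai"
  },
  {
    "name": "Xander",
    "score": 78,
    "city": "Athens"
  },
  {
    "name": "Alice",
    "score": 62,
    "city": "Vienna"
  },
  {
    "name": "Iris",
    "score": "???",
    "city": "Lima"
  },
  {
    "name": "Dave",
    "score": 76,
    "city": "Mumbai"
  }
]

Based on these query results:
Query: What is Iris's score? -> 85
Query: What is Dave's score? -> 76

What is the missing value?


The missing value is Iris's score
From query: Iris's score = 85

ANSWER: 85


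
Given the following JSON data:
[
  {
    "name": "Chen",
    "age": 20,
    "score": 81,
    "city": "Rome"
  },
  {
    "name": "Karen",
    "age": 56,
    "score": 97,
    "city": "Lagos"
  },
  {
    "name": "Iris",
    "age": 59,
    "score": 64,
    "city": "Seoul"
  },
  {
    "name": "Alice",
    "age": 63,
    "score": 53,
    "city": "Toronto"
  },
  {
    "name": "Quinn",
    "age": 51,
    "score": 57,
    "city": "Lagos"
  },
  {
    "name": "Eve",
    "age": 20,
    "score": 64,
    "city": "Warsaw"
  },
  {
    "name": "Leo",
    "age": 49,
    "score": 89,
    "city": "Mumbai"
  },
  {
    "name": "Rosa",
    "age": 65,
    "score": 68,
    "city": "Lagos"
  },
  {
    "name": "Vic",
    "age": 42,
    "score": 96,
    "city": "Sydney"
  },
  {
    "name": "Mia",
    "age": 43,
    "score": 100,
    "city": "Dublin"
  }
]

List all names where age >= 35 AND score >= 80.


Checking both conditions:
  Chen (age=20, score=81) -> no
  Karen (age=56, score=97) -> YES
  Iris (age=59, score=64) -> no
  Alice (age=63, score=53) -> no
  Quinn (age=51, score=57) -> no
  Eve (age=20, score=64) -> no
  Leo (age=49, score=89) -> YES
  Rosa (age=65, score=68) -> no
  Vic (age=42, score=96) -> YES
  Mia (age=43, score=100) -> YES


ANSWER: Karen, Leo, Vic, Mia


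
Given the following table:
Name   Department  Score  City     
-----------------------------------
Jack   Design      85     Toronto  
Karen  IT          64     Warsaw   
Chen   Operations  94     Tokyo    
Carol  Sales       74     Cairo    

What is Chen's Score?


Row 3: Chen
Score = 94

ANSWER: 94


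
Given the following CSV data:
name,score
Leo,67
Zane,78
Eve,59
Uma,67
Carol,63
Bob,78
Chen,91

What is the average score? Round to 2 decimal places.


Scores: 67, 78, 59, 67, 63, 78, 91
Sum = 503
Count = 7
Average = 503 / 7 = 71.86

ANSWER: 71.86


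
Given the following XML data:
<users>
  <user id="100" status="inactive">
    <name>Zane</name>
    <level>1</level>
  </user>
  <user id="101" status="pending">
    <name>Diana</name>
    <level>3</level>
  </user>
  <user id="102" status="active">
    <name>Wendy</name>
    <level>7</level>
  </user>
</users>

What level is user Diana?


Finding user: Diana
<level>3</level>

ANSWER: 3


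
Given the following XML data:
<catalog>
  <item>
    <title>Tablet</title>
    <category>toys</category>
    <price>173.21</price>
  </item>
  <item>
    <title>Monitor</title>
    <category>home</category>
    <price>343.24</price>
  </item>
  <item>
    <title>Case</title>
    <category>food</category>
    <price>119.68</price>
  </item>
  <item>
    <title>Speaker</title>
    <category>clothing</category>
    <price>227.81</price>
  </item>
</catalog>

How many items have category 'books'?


Scanning <item> elements for <category>books</category>:
Count: 0

ANSWER: 0


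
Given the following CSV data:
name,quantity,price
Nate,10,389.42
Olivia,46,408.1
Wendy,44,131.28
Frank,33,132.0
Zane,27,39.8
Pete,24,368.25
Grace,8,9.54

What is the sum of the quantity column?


Values in 'quantity' column:
  Row 1: 10
  Row 2: 46
  Row 3: 44
  Row 4: 33
  Row 5: 27
  Row 6: 24
  Row 7: 8
Sum = 10 + 46 + 44 + 33 + 27 + 24 + 8 = 192

ANSWER: 192


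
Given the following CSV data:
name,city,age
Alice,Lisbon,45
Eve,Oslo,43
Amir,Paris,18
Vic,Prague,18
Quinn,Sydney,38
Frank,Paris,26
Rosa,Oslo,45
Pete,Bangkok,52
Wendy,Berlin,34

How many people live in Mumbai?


Scanning city column for 'Mumbai':
Total matches: 0

ANSWER: 0


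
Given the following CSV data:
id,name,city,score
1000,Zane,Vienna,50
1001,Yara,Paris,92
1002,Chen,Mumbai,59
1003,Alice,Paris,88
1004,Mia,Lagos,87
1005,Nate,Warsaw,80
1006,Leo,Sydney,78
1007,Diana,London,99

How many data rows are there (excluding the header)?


Counting rows (excluding header):
Header: id,name,city,score
Data rows: 8

ANSWER: 8


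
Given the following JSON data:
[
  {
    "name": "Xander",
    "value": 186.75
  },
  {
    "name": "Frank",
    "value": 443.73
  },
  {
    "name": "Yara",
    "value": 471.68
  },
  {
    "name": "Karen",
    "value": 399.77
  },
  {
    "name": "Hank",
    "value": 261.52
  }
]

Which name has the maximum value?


Comparing values:
  Xander: 186.75
  Frank: 443.73
  Yara: 471.68
  Karen: 399.77
  Hank: 261.52
Maximum: Yara (471.68)

ANSWER: Yara


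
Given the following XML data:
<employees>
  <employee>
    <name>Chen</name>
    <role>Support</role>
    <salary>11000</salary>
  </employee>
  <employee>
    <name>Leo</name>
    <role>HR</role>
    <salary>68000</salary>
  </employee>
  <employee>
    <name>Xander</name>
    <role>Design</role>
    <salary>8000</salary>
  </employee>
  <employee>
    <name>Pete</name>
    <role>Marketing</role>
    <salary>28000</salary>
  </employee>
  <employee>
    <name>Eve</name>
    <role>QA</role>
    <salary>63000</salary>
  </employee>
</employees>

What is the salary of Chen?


Searching for <employee> with <name>Chen</name>
Found at position 1
<salary>11000</salary>

ANSWER: 11000


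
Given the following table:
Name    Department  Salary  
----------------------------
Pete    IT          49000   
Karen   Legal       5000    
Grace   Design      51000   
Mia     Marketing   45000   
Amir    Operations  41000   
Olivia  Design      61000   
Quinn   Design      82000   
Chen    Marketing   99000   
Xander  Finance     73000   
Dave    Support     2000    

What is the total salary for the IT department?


IT department members:
  Pete: 49000
Total = 49000 = 49000

ANSWER: 49000


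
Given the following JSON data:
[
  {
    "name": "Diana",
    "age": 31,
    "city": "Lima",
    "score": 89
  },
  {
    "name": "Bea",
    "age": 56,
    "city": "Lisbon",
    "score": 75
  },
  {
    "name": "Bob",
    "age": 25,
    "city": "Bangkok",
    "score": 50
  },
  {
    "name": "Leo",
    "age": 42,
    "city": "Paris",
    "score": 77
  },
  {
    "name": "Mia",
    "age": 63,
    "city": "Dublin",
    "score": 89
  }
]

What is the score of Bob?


Looking up record where name = Bob
Record index: 2
Field 'score' = 50

ANSWER: 50


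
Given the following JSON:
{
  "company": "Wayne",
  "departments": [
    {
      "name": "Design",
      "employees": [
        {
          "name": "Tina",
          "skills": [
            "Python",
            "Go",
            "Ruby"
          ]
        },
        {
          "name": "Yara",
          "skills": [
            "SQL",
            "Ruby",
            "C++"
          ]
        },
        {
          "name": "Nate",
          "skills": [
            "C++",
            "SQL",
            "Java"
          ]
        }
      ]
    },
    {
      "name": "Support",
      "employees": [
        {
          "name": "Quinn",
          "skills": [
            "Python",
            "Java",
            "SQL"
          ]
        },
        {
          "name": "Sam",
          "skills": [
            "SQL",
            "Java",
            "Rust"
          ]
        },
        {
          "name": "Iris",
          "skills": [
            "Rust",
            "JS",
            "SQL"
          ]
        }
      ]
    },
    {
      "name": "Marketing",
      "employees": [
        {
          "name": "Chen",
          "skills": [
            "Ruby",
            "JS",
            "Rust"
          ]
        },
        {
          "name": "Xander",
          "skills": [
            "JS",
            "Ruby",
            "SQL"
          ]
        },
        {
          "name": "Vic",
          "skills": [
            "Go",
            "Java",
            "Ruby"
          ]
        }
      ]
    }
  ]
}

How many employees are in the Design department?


Path: departments[0].employees
Count: 3

ANSWER: 3


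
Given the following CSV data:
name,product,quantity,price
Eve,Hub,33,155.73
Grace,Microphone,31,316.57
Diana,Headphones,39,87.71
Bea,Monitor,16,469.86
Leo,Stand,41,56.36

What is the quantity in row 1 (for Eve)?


Row 1: Eve
Column 'quantity' = 33

ANSWER: 33


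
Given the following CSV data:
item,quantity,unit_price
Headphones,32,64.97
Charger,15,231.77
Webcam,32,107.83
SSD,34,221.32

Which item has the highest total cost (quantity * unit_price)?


Computing row totals:
  Headphones: 2079.04
  Charger: 3476.55
  Webcam: 3450.56
  SSD: 7524.88
Maximum: SSD (7524.88)

ANSWER: SSD


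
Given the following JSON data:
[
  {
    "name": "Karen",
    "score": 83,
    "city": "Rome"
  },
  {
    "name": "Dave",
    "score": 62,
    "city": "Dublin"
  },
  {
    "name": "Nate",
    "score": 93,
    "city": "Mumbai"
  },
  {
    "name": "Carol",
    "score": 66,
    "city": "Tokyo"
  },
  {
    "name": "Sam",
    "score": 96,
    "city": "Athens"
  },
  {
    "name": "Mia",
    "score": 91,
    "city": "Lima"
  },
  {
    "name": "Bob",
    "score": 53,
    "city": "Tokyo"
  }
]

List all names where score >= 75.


Filtering records where score >= 75:
  Karen (score=83) -> YES
  Dave (score=62) -> no
  Nate (score=93) -> YES
  Carol (score=66) -> no
  Sam (score=96) -> YES
  Mia (score=91) -> YES
  Bob (score=53) -> no


ANSWER: Karen, Nate, Sam, Mia


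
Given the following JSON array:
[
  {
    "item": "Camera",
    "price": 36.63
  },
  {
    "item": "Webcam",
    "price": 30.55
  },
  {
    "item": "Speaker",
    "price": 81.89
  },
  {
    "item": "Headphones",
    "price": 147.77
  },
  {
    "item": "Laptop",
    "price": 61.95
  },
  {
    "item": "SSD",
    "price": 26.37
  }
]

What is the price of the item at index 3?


Array index 3 -> Headphones
price = 147.77

ANSWER: 147.77


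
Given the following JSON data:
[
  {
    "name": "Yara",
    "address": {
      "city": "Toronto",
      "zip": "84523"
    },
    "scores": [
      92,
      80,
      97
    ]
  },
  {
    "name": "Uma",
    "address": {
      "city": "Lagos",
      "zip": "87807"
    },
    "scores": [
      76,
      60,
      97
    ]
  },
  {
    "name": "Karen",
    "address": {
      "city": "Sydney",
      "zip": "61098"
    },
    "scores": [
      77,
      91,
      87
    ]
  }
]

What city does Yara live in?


Path: records[0].address.city
Value: Toronto

ANSWER: Toronto


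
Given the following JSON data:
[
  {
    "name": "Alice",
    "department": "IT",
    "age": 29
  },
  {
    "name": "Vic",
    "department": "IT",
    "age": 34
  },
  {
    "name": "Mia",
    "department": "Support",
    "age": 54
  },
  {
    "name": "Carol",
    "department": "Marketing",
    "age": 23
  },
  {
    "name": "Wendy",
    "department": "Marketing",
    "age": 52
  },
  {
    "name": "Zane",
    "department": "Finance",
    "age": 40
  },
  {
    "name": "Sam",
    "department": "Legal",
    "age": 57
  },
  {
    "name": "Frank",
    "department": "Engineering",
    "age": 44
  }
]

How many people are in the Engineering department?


Scanning records for department = Engineering
  Record 7: Frank
Count: 1

ANSWER: 1


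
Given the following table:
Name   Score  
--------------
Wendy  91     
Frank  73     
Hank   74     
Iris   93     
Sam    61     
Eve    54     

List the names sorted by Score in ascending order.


Sorting by Score (ascending):
  Eve: 54
  Sam: 61
  Frank: 73
  Hank: 74
  Wendy: 91
  Iris: 93


ANSWER: Eve, Sam, Frank, Hank, Wendy, Iris


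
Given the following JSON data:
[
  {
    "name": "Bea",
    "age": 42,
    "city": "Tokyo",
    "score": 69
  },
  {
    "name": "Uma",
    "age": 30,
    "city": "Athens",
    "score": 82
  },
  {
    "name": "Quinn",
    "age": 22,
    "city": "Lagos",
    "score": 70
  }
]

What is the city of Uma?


Looking up record where name = Uma
Record index: 1
Field 'city' = Athens

ANSWER: Athens


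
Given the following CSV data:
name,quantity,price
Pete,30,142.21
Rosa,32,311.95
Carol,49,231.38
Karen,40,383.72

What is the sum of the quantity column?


Values in 'quantity' column:
  Row 1: 30
  Row 2: 32
  Row 3: 49
  Row 4: 40
Sum = 30 + 32 + 49 + 40 = 151

ANSWER: 151


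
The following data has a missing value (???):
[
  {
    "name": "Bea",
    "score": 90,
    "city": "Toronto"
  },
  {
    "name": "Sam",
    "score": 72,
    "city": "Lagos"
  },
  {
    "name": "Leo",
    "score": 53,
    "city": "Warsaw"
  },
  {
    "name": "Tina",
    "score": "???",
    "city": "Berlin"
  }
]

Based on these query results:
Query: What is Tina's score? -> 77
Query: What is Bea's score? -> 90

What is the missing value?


The missing value is Tina's score
From query: Tina's score = 77

ANSWER: 77


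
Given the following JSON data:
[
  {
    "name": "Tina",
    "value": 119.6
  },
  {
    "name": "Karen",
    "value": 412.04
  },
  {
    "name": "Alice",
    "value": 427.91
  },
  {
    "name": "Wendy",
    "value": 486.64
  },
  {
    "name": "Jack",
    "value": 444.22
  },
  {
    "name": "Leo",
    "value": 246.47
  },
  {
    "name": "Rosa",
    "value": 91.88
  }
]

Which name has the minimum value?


Comparing values:
  Tina: 119.6
  Karen: 412.04
  Alice: 427.91
  Wendy: 486.64
  Jack: 444.22
  Leo: 246.47
  Rosa: 91.88
Minimum: Rosa (91.88)

ANSWER: Rosa


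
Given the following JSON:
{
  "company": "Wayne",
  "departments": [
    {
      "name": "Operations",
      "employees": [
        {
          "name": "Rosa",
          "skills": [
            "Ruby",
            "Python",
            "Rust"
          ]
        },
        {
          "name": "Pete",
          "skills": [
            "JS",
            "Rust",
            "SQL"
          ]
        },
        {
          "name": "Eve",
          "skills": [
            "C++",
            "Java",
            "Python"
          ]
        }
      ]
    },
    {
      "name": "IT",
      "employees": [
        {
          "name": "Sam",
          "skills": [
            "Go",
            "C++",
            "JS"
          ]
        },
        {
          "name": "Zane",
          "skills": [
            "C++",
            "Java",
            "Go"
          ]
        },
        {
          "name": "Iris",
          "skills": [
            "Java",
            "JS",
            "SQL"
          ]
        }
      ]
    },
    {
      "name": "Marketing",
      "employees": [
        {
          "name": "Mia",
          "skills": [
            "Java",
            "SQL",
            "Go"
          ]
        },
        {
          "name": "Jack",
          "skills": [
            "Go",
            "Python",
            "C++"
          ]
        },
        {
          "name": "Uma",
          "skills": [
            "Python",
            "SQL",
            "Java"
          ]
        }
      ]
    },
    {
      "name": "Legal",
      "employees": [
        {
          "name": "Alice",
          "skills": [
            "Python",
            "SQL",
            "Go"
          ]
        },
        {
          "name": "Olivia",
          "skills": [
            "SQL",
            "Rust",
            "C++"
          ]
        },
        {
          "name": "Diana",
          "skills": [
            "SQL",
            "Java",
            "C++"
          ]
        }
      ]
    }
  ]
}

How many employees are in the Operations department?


Path: departments[0].employees
Count: 3

ANSWER: 3


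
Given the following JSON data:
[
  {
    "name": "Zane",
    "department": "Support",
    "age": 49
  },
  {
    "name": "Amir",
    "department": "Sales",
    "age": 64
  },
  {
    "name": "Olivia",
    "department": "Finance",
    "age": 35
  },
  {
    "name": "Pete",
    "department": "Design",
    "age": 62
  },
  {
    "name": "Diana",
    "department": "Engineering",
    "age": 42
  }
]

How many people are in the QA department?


Scanning records for department = QA
  No matches found
Count: 0

ANSWER: 0


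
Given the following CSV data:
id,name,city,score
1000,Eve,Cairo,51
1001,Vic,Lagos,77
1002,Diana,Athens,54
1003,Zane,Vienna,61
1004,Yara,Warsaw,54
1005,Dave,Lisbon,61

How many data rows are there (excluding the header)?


Counting rows (excluding header):
Header: id,name,city,score
Data rows: 6

ANSWER: 6


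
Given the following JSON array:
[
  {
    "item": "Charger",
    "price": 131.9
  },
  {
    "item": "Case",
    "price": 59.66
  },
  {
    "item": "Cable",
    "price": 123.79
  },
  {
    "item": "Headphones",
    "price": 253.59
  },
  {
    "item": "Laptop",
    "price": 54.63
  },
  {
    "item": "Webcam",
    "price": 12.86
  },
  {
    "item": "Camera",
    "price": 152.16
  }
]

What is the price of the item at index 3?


Array index 3 -> Headphones
price = 253.59

ANSWER: 253.59


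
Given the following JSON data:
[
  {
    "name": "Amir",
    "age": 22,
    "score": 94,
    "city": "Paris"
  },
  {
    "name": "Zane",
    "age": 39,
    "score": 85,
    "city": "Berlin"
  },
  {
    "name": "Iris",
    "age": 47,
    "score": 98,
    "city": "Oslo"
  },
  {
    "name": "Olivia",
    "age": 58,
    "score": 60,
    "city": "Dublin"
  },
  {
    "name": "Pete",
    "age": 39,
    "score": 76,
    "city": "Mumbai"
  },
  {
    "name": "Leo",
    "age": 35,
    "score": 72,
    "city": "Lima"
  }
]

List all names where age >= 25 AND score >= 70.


Checking both conditions:
  Amir (age=22, score=94) -> no
  Zane (age=39, score=85) -> YES
  Iris (age=47, score=98) -> YES
  Olivia (age=58, score=60) -> no
  Pete (age=39, score=76) -> YES
  Leo (age=35, score=72) -> YES


ANSWER: Zane, Iris, Pete, Leo


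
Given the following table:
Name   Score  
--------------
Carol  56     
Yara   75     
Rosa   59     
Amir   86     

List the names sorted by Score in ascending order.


Sorting by Score (ascending):
  Carol: 56
  Rosa: 59
  Yara: 75
  Amir: 86


ANSWER: Carol, Rosa, Yara, Amir


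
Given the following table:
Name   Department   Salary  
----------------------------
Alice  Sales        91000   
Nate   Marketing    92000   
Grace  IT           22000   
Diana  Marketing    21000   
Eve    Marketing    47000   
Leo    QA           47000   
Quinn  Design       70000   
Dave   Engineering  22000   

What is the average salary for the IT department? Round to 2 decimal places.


IT department members:
  Grace: 22000
Sum = 22000
Count = 1
Average = 22000 / 1 = 22000.00

ANSWER: 22000.00


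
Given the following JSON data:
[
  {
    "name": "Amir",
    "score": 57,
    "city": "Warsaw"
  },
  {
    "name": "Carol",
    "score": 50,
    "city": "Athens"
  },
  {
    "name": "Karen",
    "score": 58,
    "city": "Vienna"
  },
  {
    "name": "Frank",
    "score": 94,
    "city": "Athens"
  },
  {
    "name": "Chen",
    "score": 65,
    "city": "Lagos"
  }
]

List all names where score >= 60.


Filtering records where score >= 60:
  Amir (score=57) -> no
  Carol (score=50) -> no
  Karen (score=58) -> no
  Frank (score=94) -> YES
  Chen (score=65) -> YES


ANSWER: Frank, Chen


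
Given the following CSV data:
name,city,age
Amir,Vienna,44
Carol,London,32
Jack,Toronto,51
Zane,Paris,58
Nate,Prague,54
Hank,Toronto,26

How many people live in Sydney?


Scanning city column for 'Sydney':
Total matches: 0

ANSWER: 0


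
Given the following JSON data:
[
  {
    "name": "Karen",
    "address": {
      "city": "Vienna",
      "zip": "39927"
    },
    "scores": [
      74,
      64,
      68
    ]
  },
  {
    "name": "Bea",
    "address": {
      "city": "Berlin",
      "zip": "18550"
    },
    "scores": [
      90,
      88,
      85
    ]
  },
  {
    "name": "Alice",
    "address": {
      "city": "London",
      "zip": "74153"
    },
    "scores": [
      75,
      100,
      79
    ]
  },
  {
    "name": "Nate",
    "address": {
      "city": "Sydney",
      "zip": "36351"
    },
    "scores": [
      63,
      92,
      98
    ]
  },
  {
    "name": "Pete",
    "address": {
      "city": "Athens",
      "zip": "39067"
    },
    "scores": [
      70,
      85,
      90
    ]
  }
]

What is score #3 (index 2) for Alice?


Path: records[2].scores[2]
Value: 79

ANSWER: 79


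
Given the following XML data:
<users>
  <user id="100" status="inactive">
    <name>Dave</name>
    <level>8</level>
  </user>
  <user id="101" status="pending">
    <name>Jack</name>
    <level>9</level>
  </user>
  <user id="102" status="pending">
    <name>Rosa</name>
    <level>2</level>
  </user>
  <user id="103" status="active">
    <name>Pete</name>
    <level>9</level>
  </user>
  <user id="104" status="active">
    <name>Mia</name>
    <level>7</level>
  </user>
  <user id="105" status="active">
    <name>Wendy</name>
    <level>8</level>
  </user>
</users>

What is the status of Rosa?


Finding user with name = Rosa
user id="102" status="pending"

ANSWER: pending


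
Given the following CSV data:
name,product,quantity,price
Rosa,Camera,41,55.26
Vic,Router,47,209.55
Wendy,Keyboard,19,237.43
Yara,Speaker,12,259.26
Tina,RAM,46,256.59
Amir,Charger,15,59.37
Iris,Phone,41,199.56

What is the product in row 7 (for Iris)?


Row 7: Iris
Column 'product' = Phone

ANSWER: Phone


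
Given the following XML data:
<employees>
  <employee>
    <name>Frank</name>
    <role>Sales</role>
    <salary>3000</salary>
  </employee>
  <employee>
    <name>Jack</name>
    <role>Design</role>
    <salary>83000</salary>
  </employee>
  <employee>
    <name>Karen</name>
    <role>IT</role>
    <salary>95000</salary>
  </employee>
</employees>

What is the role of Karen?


Searching for <employee> with <name>Karen</name>
Found at position 3
<role>IT</role>

ANSWER: IT


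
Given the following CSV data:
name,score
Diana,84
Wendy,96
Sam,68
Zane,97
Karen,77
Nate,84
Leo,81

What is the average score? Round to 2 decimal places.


Scores: 84, 96, 68, 97, 77, 84, 81
Sum = 587
Count = 7
Average = 587 / 7 = 83.86

ANSWER: 83.86


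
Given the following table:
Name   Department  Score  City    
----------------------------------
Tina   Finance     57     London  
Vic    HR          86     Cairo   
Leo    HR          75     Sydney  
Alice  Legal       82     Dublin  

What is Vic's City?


Row 2: Vic
City = Cairo

ANSWER: Cairo


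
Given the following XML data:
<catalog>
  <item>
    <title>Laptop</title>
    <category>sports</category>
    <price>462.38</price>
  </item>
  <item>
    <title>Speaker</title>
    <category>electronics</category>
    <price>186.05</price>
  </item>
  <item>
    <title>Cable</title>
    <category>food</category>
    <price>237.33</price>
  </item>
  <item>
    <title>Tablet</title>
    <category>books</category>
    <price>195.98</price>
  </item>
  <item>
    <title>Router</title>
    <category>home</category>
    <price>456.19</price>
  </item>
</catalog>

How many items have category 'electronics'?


Scanning <item> elements for <category>electronics</category>:
  Item 2: Speaker -> MATCH
Count: 1

ANSWER: 1


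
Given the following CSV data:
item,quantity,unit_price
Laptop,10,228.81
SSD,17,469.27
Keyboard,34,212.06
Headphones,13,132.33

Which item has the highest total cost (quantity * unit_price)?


Computing row totals:
  Laptop: 2288.1
  SSD: 7977.59
  Keyboard: 7210.04
  Headphones: 1720.29
Maximum: SSD (7977.59)

ANSWER: SSD


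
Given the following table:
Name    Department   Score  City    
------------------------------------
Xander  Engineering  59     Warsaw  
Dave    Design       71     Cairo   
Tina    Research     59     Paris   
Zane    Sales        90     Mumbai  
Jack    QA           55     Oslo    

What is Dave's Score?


Row 2: Dave
Score = 71

ANSWER: 71


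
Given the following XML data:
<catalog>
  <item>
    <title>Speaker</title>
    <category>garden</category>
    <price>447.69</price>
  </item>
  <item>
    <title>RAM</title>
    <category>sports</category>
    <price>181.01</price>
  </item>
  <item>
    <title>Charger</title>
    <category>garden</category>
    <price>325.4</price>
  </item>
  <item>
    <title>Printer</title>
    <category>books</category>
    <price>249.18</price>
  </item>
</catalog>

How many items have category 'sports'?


Scanning <item> elements for <category>sports</category>:
  Item 2: RAM -> MATCH
Count: 1

ANSWER: 1


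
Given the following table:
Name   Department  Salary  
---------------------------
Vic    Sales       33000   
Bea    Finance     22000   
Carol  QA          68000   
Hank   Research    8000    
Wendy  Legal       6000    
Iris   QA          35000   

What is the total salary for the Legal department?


Legal department members:
  Wendy: 6000
Total = 6000 = 6000

ANSWER: 6000


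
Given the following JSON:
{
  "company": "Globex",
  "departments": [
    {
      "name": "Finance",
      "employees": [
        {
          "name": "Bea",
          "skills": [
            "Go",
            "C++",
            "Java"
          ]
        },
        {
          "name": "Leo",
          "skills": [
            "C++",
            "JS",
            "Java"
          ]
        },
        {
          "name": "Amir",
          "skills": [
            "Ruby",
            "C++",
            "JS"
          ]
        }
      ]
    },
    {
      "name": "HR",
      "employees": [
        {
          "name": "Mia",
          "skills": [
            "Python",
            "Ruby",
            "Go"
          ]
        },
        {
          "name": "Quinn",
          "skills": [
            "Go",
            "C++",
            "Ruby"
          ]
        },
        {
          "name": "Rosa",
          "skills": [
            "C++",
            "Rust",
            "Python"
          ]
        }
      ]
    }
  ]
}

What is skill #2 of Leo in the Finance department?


Path: departments[0].employees[1].skills[1]
Value: JS

ANSWER: JS
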